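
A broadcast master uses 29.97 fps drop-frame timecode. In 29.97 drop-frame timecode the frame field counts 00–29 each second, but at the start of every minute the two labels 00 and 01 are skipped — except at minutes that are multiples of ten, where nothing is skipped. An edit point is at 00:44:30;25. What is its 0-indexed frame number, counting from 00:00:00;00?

Complete 10-minute blocks: 4, each 17982 frames → 71928.
Remaining 4 whole minutes in the current block: 1800 + 3 × 1798 = 7194 frames.
Within the current minute: 30 × 30 + 25 − 2 = 923 (labels ;00/;01 skipped at this minute). Total = 71928 + 7194 + 923 = 80045.

80045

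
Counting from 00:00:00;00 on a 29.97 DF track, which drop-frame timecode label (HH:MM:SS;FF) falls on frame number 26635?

Ten DF minutes hold 17982 frames, so frame 26635 lies in block 1 (frames 17982–35963) with 8653 frames into that block.
The block's first minute is 1800 frames and the rest 1798 each; 8653 frames reaches minute 4, so 1 × 18 + 4 × 2 = 26 labels have been skipped so far.
Adding those back, label number 26635 + 26 = 26661 at 30 labels/s is 888 s + 21 f = 0 h 14 min 48 s frame 21, i.e. 00:14:48;21.

00:14:48;21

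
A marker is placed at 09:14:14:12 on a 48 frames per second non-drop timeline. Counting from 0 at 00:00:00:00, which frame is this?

frame 1596204

Total seconds to the label: (9 × 3600 + 14 × 60 + 14) = 33254.
Frame index = 33254 × 48 + 12 = 1596204.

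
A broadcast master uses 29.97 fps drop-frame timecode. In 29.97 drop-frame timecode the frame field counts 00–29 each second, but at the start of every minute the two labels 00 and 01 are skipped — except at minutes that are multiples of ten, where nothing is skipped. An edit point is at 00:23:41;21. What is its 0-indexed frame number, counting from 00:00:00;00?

42609

As if non-drop at 30 labels/s: (0 × 3600 + 23 × 60 + 41) × 30 + 21 = 42651.
Minute boundaries passed: 23; those not divisible by 10: 23 − 2 = 21; dropped labels = 2 × 21 = 42.
Actual frame index = 42651 − 42 = 42609.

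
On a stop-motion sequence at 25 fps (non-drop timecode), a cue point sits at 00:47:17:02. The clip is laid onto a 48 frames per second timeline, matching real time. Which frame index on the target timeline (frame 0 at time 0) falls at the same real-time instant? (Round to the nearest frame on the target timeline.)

Source frame index: (0×3600 + 47×60 + 17) × 25 + 2 = 70927.
Real time: 70927 / (25) = 70927/25 s.
Target frame: (70927/25) × (48) = 3404496/25 ≈ 136179.840 → 136180.

frame 136180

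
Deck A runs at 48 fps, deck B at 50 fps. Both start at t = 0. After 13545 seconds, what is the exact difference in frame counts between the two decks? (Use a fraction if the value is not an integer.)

A emits 48 × 13545 = 650160 frames; B emits 50 × 13545 = 677250.
Difference = 27090 frames; B is ahead of A.

27090 frames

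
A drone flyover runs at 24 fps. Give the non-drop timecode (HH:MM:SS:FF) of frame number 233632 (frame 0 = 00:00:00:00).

02:42:14:16

233632 ÷ 24 = 9734 full seconds, remainder 16 frames.
9734 s = 2 h 42 min 14 s.
Timecode: 02:42:14:16.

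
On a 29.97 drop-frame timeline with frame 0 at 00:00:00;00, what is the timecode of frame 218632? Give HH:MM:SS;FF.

02:01:35;00

Each 10-minute DF block holds 10 × 60 × 30 − 9 × 2 = 17982 frames. 218632 ÷ 17982 → 12 full blocks, remainder 2848.
Within the partial block the first minute is 1800 frames and each further minute 1798, so 1 further minute boundary passed. Total skipped labels = 18 × 12 + 2 × 1 = 218.
Non-drop label index = 218632 + 218 = 218850; at 30 labels/s that is 02:01:35:00, i.e. DF 02:01:35;00.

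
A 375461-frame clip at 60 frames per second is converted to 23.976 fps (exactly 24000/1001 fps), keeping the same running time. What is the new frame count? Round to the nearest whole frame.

150034 frames

Frames at target rate = 375461 × (24000/1001) / (60) = 150184400/1001 ≈ 150034.366.
Nearest whole frame: 150034.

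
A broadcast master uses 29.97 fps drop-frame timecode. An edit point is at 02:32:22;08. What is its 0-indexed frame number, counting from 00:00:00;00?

273994

As if non-drop at 30 labels/s: (2 × 3600 + 32 × 60 + 22) × 30 + 8 = 274268.
Minute boundaries passed: 152; those not divisible by 10: 152 − 15 = 137; dropped labels = 2 × 137 = 274.
Actual frame index = 274268 − 274 = 273994.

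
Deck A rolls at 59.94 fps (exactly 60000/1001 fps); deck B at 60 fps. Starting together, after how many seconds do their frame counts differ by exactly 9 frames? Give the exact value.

150.15 seconds

The gap grows by |60 − 60000/1001| = 60/1001 frames per second.
Time for a 9-frame gap: 9 ÷ (60/1001) = 150.15 s.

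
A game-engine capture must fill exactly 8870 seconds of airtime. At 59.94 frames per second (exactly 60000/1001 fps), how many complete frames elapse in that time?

Frames = 8870 × 60000/1001 = 532200000/1001 ≈ 531668.3317.
Complete frames: 531668.

531668 frames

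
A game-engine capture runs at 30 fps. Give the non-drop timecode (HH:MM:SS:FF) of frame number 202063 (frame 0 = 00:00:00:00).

01:52:15:13

202063 ÷ 30 = 6735 full seconds, remainder 13 frames.
6735 s = 1 h 52 min 15 s.
Timecode: 01:52:15:13.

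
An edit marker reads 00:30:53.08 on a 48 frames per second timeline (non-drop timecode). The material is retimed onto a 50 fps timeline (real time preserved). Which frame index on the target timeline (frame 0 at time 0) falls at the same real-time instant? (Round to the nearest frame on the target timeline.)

frame 92658

Source frame index: (0×3600 + 30×60 + 53) × 48 + 8 = 88952.
Real time: 88952 / (48) = 11119/6 s.
Target frame: (11119/6) × (50) = 277975/3 ≈ 92658.333 → 92658.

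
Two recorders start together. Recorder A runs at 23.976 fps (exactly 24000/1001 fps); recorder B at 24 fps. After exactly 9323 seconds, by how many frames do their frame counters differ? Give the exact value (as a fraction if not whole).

223752/1001 frames

A emits 24000/1001 × 9323 = 223752000/1001 frames; B emits 24 × 9323 = 223752.
Difference = 223752/1001 frames (≈ 223.5285); B is ahead of A.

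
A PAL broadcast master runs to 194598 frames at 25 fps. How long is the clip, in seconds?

Running time = 194598 / (25) = 7783.92 s.

7783.92 seconds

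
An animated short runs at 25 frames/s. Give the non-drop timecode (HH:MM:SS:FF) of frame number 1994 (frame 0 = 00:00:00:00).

1994 ÷ 25 = 79 full seconds, remainder 19 frames.
79 s = 0 h 1 min 19 s.
Timecode: 00:01:19:19.

00:01:19:19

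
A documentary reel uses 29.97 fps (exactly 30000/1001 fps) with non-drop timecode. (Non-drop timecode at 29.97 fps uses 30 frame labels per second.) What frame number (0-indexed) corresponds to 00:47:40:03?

85803

Total seconds to the label: (0 × 3600 + 47 × 60 + 40) = 2860.
Frame index = 2860 × 30 + 3 = 85803.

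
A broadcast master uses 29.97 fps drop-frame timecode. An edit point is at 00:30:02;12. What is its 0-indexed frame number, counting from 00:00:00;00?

As if non-drop at 30 labels/s: (0 × 3600 + 30 × 60 + 2) × 30 + 12 = 54072.
Minute boundaries passed: 30; those not divisible by 10: 30 − 3 = 27; dropped labels = 2 × 27 = 54.
Actual frame index = 54072 − 54 = 54018.

54018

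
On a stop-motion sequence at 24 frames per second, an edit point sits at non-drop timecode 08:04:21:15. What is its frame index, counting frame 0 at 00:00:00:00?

frame 697479

Total seconds to the label: (8 × 3600 + 4 × 60 + 21) = 29061.
Frame index = 29061 × 24 + 15 = 697479.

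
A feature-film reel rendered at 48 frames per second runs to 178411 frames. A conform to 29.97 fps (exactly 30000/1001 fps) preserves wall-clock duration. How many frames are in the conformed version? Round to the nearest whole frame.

Frames at target rate = 178411 × (30000/1001) / (48) = 111506875/1001 ≈ 111395.480.
Nearest whole frame: 111395.

111395 frames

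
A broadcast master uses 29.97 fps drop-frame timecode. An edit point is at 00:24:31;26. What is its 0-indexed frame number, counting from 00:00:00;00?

Complete 10-minute blocks: 2, each 17982 frames → 35964.
Remaining 4 whole minutes in the current block: 1800 + 3 × 1798 = 7194 frames.
Within the current minute: 31 × 30 + 26 − 2 = 954 (labels ;00/;01 skipped at this minute). Total = 35964 + 7194 + 954 = 44112.

44112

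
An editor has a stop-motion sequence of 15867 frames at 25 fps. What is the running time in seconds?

Running time = 15867 / (25) = 634.68 s.

634.68 seconds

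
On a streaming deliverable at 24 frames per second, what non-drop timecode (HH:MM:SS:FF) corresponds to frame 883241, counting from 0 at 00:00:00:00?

883241 ÷ 24 = 36801 full seconds, remainder 17 frames.
36801 s = 10 h 13 min 21 s.
Timecode: 10:13:21:17.

10:13:21:17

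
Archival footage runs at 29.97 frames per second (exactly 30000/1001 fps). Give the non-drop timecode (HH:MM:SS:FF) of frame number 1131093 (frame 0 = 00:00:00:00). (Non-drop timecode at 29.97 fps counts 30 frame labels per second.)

10:28:23:03

1131093 ÷ 30 = 37703 full seconds, remainder 3 frames.
37703 s = 10 h 28 min 23 s.
Timecode: 10:28:23:03.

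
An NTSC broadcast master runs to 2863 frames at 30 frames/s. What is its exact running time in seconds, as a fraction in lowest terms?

2863/30 seconds

Running time = 2863 ÷ (30) = 2863 × 1/30 = 2863/30 s.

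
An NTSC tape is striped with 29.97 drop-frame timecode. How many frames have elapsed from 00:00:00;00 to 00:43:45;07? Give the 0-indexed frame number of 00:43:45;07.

As if non-drop at 30 labels/s: (0 × 3600 + 43 × 60 + 45) × 30 + 7 = 78757.
Minute boundaries passed: 43; those not divisible by 10: 43 − 4 = 39; dropped labels = 2 × 39 = 78.
Actual frame index = 78757 − 78 = 78679.

78679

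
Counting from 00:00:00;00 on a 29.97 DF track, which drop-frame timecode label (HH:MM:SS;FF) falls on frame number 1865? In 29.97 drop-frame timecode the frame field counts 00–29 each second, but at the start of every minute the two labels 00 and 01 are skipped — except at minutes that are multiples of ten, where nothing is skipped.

00:01:02;07

Each 10-minute DF block holds 10 × 60 × 30 − 9 × 2 = 17982 frames. 1865 ÷ 17982 → 0 full blocks, remainder 1865.
Within the partial block the first minute is 1800 frames and each further minute 1798, so 1 further minute boundary passed. Total skipped labels = 18 × 0 + 2 × 1 = 2.
Non-drop label index = 1865 + 2 = 1867; at 30 labels/s that is 00:01:02:07, i.e. DF 00:01:02;07.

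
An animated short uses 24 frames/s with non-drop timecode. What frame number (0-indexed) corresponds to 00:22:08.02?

Total seconds to the label: (0 × 3600 + 22 × 60 + 8) = 1328.
Frame index = 1328 × 24 + 2 = 31874.

frame 31874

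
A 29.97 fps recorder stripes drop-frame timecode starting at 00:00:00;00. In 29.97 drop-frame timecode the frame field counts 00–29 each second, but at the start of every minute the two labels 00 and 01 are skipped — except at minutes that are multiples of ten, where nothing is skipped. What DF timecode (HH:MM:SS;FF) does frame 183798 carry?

01:42:12;22

Ten DF minutes hold 17982 frames, so frame 183798 lies in block 10 (frames 179820–197801) with 3978 frames into that block.
The block's first minute is 1800 frames and the rest 1798 each; 3978 frames reaches minute 2, so 10 × 18 + 2 × 2 = 184 labels have been skipped so far.
Adding those back, label number 183798 + 184 = 183982 at 30 labels/s is 6132 s + 22 f = 1 h 42 min 12 s frame 22, i.e. 01:42:12;22.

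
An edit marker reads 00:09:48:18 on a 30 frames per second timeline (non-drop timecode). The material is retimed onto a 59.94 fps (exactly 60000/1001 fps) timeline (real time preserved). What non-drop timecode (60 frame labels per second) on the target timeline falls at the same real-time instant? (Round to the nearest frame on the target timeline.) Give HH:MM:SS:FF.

00:09:48:01

Source frame index: (0×3600 + 9×60 + 48) × 30 + 18 = 17658.
Real time: 17658 / (30) = 2943/5 s.
Target frame: (2943/5) × (60000/1001) = 35316000/1001 ≈ 35280.719 → 35281.
At 60 labels/s: frame 35281 → 00:09:48:01.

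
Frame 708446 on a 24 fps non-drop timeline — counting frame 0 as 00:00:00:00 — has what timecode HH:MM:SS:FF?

708446 ÷ 24 = 29518 full seconds, remainder 14 frames.
29518 s = 8 h 11 min 58 s.
Timecode: 08:11:58:14.

08:11:58:14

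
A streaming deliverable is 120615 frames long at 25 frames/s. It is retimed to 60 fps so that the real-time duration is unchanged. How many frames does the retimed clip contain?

Target frames = source frames × (target rate / source rate) = 120615 × (60)/(25) = 120615 × 12/5 = 289476.

289476 frames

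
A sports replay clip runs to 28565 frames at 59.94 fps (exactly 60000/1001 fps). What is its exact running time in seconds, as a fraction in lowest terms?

5718713/12000 seconds

Running time = 28565 ÷ (60000/1001) = 28565 × 1001/60000 = 5718713/12000 s.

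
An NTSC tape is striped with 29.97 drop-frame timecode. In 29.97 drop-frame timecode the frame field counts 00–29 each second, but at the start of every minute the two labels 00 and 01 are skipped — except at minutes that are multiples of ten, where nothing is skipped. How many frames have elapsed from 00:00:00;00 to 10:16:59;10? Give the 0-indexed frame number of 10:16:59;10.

1109470

Complete 10-minute blocks: 61, each 17982 frames → 1096902.
Remaining 6 whole minutes in the current block: 1800 + 5 × 1798 = 10790 frames.
Within the current minute: 59 × 30 + 10 − 2 = 1778 (labels ;00/;01 skipped at this minute). Total = 1096902 + 10790 + 1778 = 1109470.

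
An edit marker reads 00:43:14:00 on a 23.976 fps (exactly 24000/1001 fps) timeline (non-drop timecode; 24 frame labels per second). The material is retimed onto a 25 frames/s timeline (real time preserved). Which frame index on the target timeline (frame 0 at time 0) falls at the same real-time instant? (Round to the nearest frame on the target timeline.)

frame 64915

Source frame index: (0×3600 + 43×60 + 14) × 24 + 0 = 62256.
Real time: 62256 / (24000/1001) = 1298297/500 s.
Target frame: (1298297/500) × (25) = 1298297/20 ≈ 64914.850 → 64915.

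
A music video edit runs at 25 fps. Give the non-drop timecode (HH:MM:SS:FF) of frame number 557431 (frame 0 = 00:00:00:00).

06:11:37:06

557431 ÷ 25 = 22297 full seconds, remainder 6 frames.
22297 s = 6 h 11 min 37 s.
Timecode: 06:11:37:06.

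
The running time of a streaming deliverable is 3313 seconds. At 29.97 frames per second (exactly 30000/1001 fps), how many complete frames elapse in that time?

Frames = 3313 × 30000/1001 = 99390000/1001 ≈ 99290.7093.
Complete frames: 99290.

99290 frames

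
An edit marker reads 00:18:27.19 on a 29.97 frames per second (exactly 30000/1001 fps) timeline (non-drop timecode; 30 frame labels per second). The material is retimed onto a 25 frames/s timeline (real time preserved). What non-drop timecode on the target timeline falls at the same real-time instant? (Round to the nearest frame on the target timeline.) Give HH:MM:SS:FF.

00:18:28:19

Source frame index: (0×3600 + 18×60 + 27) × 30 + 19 = 33229.
Real time: 33229 / (30000/1001) = 33262229/30000 s.
Target frame: (33262229/30000) × (25) = 33262229/1200 ≈ 27718.524 → 27719.
At 25 labels/s: frame 27719 → 00:18:28:19.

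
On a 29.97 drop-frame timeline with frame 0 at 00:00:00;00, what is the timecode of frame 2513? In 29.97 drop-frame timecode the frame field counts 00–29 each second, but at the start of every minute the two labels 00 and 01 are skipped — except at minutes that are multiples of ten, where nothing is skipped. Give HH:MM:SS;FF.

00:01:23;25

Each 10-minute DF block holds 10 × 60 × 30 − 9 × 2 = 17982 frames. 2513 ÷ 17982 → 0 full blocks, remainder 2513.
Within the partial block the first minute is 1800 frames and each further minute 1798, so 1 further minute boundary passed. Total skipped labels = 18 × 0 + 2 × 1 = 2.
Non-drop label index = 2513 + 2 = 2515; at 30 labels/s that is 00:01:23:25, i.e. DF 00:01:23;25.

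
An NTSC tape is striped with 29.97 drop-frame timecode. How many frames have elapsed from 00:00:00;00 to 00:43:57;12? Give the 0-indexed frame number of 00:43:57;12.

Complete 10-minute blocks: 4, each 17982 frames → 71928.
Remaining 3 whole minutes in the current block: 1800 + 2 × 1798 = 5396 frames.
Within the current minute: 57 × 30 + 12 − 2 = 1720 (labels ;00/;01 skipped at this minute). Total = 71928 + 5396 + 1720 = 79044.

79044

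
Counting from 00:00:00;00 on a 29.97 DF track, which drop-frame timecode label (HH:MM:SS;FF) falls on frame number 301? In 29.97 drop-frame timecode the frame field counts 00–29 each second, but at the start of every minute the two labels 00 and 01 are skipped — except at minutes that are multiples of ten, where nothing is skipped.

00:00:10;01

Ten DF minutes hold 17982 frames, so frame 301 lies in block 0 (frames 0–17981) with 301 frames into that block.
The block's first minute is 1800 frames and the rest 1798 each; 301 frames reaches minute 0, so 0 × 18 + 0 × 2 = 0 labels have been skipped so far.
Adding those back, label number 301 + 0 = 301 at 30 labels/s is 10 s + 1 f = 0 h 0 min 10 s frame 1, i.e. 00:00:10;01.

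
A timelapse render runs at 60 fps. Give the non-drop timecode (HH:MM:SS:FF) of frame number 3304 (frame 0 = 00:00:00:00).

3304 ÷ 60 = 55 full seconds, remainder 4 frames.
55 s = 0 h 0 min 55 s.
Timecode: 00:00:55:04.

00:00:55:04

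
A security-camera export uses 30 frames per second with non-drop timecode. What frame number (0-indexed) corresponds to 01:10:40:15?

127215

Total seconds to the label: (1 × 3600 + 10 × 60 + 40) = 4240.
Frame index = 4240 × 30 + 15 = 127215.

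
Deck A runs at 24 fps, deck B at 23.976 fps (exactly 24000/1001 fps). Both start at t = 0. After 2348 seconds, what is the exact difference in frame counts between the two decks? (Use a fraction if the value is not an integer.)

56352/1001 frames

A emits 24 × 2348 = 56352 frames; B emits 24000/1001 × 2348 = 56352000/1001.
Difference = 56352/1001 frames (≈ 56.2957); B is behind A.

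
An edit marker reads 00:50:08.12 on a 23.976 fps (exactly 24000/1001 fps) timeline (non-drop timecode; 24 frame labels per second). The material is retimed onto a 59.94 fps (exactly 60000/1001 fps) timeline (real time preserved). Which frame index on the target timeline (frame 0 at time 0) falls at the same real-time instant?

Source frame index: (0×3600 + 50×60 + 8) × 24 + 12 = 72204.
Real time: 72204 / (24000/1001) = 6023017/2000 s.
Target frame: (6023017/2000) × (60000/1001) = 180510.

frame 180510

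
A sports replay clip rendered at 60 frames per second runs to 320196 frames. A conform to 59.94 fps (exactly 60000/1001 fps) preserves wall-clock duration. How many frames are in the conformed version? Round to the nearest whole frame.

Frames at target rate = 320196 × (60000/1001) / (60) = 320196000/1001 ≈ 319876.124.
Nearest whole frame: 319876.

319876 frames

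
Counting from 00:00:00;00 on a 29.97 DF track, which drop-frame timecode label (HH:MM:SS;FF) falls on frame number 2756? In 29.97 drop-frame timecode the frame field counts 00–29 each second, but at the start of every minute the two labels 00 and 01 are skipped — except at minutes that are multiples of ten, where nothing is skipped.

Each 10-minute DF block holds 10 × 60 × 30 − 9 × 2 = 17982 frames. 2756 ÷ 17982 → 0 full blocks, remainder 2756.
Within the partial block the first minute is 1800 frames and each further minute 1798, so 1 further minute boundary passed. Total skipped labels = 18 × 0 + 2 × 1 = 2.
Non-drop label index = 2756 + 2 = 2758; at 30 labels/s that is 00:01:31:28, i.e. DF 00:01:31;28.

00:01:31;28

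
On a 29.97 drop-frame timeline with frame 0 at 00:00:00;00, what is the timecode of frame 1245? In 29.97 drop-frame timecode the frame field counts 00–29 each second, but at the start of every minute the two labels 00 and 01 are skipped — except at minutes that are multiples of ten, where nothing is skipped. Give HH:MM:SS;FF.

00:00:41;15

Each 10-minute DF block holds 10 × 60 × 30 − 9 × 2 = 17982 frames. 1245 ÷ 17982 → 0 full blocks, remainder 1245.
Within the partial block the first minute is 1800 frames and each further minute 1798, so 0 further minute boundaries passed. Total skipped labels = 18 × 0 + 2 × 0 = 0.
Non-drop label index = 1245 + 0 = 1245; at 30 labels/s that is 00:00:41:15, i.e. DF 00:00:41;15.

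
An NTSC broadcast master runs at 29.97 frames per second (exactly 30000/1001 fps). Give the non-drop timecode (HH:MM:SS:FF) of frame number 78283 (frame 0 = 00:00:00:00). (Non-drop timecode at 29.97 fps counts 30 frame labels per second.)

78283 ÷ 30 = 2609 full seconds, remainder 13 frames.
2609 s = 0 h 43 min 29 s.
Timecode: 00:43:29:13.

00:43:29:13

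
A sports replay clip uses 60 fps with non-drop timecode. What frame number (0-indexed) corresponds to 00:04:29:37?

Total seconds to the label: (0 × 3600 + 4 × 60 + 29) = 269.
Frame index = 269 × 60 + 37 = 16177.

frame 16177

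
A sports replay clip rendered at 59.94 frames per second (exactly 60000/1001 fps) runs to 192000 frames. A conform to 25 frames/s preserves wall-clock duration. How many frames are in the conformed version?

Target frames = source frames × (target rate / source rate) = 192000 × (25)/(60000/1001) = 192000 × 1001/2400 = 80080.

80080 frames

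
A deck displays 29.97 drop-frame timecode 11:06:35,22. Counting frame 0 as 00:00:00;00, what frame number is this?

1198672

Complete 10-minute blocks: 66, each 17982 frames → 1186812.
Remaining 6 whole minutes in the current block: 1800 + 5 × 1798 = 10790 frames.
Within the current minute: 35 × 30 + 22 − 2 = 1070 (labels ;00/;01 skipped at this minute). Total = 1186812 + 10790 + 1070 = 1198672.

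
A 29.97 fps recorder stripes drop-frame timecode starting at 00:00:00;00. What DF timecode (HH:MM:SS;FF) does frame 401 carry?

00:00:13;11

Each 10-minute DF block holds 10 × 60 × 30 − 9 × 2 = 17982 frames. 401 ÷ 17982 → 0 full blocks, remainder 401.
Within the partial block the first minute is 1800 frames and each further minute 1798, so 0 further minute boundaries passed. Total skipped labels = 18 × 0 + 2 × 0 = 0.
Non-drop label index = 401 + 0 = 401; at 30 labels/s that is 00:00:13:11, i.e. DF 00:00:13;11.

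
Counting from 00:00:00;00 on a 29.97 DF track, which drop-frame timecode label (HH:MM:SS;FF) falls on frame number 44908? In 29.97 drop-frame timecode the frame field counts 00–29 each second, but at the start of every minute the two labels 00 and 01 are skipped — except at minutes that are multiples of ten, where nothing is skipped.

Each 10-minute DF block holds 10 × 60 × 30 − 9 × 2 = 17982 frames. 44908 ÷ 17982 → 2 full blocks, remainder 8944.
Within the partial block the first minute is 1800 frames and each further minute 1798, so 4 further minute boundaries passed. Total skipped labels = 18 × 2 + 2 × 4 = 44.
Non-drop label index = 44908 + 44 = 44952; at 30 labels/s that is 00:24:58:12, i.e. DF 00:24:58;12.

00:24:58;12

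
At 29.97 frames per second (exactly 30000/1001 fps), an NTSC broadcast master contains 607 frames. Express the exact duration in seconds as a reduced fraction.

Running time = 607 ÷ (30000/1001) = 607 × 1001/30000 = 607607/30000 s.

607607/30000 seconds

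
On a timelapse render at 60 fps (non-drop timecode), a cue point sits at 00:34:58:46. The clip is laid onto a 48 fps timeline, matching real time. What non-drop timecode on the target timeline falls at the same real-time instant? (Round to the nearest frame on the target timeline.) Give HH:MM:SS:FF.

Source frame index: (0×3600 + 34×60 + 58) × 60 + 46 = 125926.
Real time: 125926 / (60) = 62963/30 s.
Target frame: (62963/30) × (48) = 503704/5 ≈ 100740.800 → 100741.
At 48 labels/s: frame 100741 → 00:34:58:37.

00:34:58:37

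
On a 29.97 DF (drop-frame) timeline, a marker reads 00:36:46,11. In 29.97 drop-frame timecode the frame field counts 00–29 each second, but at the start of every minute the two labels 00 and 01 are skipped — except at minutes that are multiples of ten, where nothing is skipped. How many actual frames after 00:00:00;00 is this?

66125

As if non-drop at 30 labels/s: (0 × 3600 + 36 × 60 + 46) × 30 + 11 = 66191.
Minute boundaries passed: 36; those not divisible by 10: 36 − 3 = 33; dropped labels = 2 × 33 = 66.
Actual frame index = 66191 − 66 = 66125.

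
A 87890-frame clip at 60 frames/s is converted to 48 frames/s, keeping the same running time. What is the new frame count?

70312 frames

Target frames = source frames × (target rate / source rate) = 87890 × (48)/(60) = 87890 × 4/5 = 70312.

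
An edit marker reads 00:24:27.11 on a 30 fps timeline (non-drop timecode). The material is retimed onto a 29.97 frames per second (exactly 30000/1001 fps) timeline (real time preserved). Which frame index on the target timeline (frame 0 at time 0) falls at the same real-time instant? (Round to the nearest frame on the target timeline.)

Source frame index: (0×3600 + 24×60 + 27) × 30 + 11 = 44021.
Real time: 44021 / (30) = 44021/30 s.
Target frame: (44021/30) × (30000/1001) = 44021000/1001 ≈ 43977.023 → 43977.

frame 43977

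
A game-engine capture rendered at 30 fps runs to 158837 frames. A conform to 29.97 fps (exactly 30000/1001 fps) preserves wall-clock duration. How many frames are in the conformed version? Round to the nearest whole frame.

Frames at target rate = 158837 × (30000/1001) / (30) = 22691000/143 ≈ 158678.322.
Nearest whole frame: 158678.

158678 frames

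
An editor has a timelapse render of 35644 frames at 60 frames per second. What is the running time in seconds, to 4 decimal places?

Running time = 35644 × 1/60 = 8911/15 s ≈ 594.0667 s.

594.0667 seconds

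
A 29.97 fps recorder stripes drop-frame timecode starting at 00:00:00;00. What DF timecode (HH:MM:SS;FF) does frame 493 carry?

Ten DF minutes hold 17982 frames, so frame 493 lies in block 0 (frames 0–17981) with 493 frames into that block.
The block's first minute is 1800 frames and the rest 1798 each; 493 frames reaches minute 0, so 0 × 18 + 0 × 2 = 0 labels have been skipped so far.
Adding those back, label number 493 + 0 = 493 at 30 labels/s is 16 s + 13 f = 0 h 0 min 16 s frame 13, i.e. 00:00:16;13.

00:00:16;13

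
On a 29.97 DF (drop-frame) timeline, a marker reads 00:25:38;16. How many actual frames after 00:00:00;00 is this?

46110

Complete 10-minute blocks: 2, each 17982 frames → 35964.
Remaining 5 whole minutes in the current block: 1800 + 4 × 1798 = 8992 frames.
Within the current minute: 38 × 30 + 16 − 2 = 1154 (labels ;00/;01 skipped at this minute). Total = 35964 + 8992 + 1154 = 46110.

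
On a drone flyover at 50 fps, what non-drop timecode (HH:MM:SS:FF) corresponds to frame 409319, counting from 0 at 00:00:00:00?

02:16:26:19

409319 ÷ 50 = 8186 full seconds, remainder 19 frames.
8186 s = 2 h 16 min 26 s.
Timecode: 02:16:26:19.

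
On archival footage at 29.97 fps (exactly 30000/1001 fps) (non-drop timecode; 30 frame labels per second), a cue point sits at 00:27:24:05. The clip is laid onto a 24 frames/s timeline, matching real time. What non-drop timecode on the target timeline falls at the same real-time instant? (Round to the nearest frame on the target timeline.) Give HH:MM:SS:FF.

Source frame index: (0×3600 + 27×60 + 24) × 30 + 5 = 49325.
Real time: 49325 / (30000/1001) = 1974973/1200 s.
Target frame: (1974973/1200) × (24) = 1974973/50 ≈ 39499.460 → 39499.
At 24 labels/s: frame 39499 → 00:27:25:19.

00:27:25:19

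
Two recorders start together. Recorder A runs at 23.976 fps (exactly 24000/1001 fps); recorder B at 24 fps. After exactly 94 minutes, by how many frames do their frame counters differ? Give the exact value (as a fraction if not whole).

135360/1001 frames

94 min = 5640 s.
A emits 24000/1001 × 5640 = 135360000/1001 frames; B emits 24 × 5640 = 135360.
Difference = 135360/1001 frames (≈ 135.2248); B is ahead of A.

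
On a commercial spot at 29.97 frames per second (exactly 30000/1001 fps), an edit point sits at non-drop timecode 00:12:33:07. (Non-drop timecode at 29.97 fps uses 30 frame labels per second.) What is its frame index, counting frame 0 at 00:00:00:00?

Total seconds to the label: (0 × 3600 + 12 × 60 + 33) = 753.
Frame index = 753 × 30 + 7 = 22597.

22597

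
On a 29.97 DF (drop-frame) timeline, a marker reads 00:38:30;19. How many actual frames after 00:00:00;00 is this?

69249

As if non-drop at 30 labels/s: (0 × 3600 + 38 × 60 + 30) × 30 + 19 = 69319.
Minute boundaries passed: 38; those not divisible by 10: 38 − 3 = 35; dropped labels = 2 × 35 = 70.
Actual frame index = 69319 − 70 = 69249.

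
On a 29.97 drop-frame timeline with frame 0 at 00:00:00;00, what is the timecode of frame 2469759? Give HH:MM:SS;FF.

22:53:27;21

Each 10-minute DF block holds 10 × 60 × 30 − 9 × 2 = 17982 frames. 2469759 ÷ 17982 → 137 full blocks, remainder 6225.
Within the partial block the first minute is 1800 frames and each further minute 1798, so 3 further minute boundaries passed. Total skipped labels = 18 × 137 + 2 × 3 = 2472.
Non-drop label index = 2469759 + 2472 = 2472231; at 30 labels/s that is 22:53:27:21, i.e. DF 22:53:27;21.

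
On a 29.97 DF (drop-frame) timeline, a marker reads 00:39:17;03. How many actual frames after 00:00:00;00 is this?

70641

Complete 10-minute blocks: 3, each 17982 frames → 53946.
Remaining 9 whole minutes in the current block: 1800 + 8 × 1798 = 16184 frames.
Within the current minute: 17 × 30 + 3 − 2 = 511 (labels ;00/;01 skipped at this minute). Total = 53946 + 16184 + 511 = 70641.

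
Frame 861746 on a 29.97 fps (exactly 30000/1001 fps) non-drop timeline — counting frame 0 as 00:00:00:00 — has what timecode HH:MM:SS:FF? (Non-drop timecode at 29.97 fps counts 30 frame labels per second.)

861746 ÷ 30 = 28724 full seconds, remainder 26 frames.
28724 s = 7 h 58 min 44 s.
Timecode: 07:58:44:26.

07:58:44:26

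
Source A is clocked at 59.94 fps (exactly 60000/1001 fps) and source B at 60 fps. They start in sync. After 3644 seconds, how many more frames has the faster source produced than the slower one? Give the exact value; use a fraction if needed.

A emits 60000/1001 × 3644 = 218640000/1001 frames; B emits 60 × 3644 = 218640.
Difference = 218640/1001 frames (≈ 218.4216); B is ahead of A.

218640/1001 frames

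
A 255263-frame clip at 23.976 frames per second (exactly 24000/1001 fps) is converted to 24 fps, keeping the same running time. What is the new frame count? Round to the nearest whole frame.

Frames at target rate = 255263 × (24) / (24000/1001) = 255518263/1000 ≈ 255518.263.
Nearest whole frame: 255518.

255518 frames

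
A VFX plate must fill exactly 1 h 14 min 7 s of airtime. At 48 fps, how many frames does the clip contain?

213456 frames

1 h 14 min 7 s = 4447 s.
Frames = 4447 × 48 = 213456.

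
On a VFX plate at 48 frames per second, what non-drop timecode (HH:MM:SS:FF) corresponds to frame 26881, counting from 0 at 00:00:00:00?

26881 ÷ 48 = 560 full seconds, remainder 1 frame.
560 s = 0 h 9 min 20 s.
Timecode: 00:09:20:01.

00:09:20:01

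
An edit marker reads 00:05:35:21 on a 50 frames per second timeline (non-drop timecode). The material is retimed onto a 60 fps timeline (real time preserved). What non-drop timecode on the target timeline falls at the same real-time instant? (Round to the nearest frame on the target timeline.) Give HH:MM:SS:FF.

Source frame index: (0×3600 + 5×60 + 35) × 50 + 21 = 16771.
Real time: 16771 / (50) = 16771/50 s.
Target frame: (16771/50) × (60) = 100626/5 ≈ 20125.200 → 20125.
At 60 labels/s: frame 20125 → 00:05:35:25.

00:05:35:25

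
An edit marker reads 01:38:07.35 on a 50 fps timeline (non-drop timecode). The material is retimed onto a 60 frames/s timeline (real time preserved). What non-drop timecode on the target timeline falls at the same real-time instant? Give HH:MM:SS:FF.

01:38:07:42

Source frame index: (1×3600 + 38×60 + 7) × 50 + 35 = 294385.
Real time: 294385 / (50) = 58877/10 s.
Target frame: (58877/10) × (60) = 353262.
At 60 labels/s: frame 353262 → 01:38:07:42.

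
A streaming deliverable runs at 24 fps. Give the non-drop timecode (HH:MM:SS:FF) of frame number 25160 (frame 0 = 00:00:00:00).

25160 ÷ 24 = 1048 full seconds, remainder 8 frames.
1048 s = 0 h 17 min 28 s.
Timecode: 00:17:28:08.

00:17:28:08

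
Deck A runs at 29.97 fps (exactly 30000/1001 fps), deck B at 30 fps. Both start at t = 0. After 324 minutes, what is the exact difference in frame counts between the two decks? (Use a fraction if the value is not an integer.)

324 min = 19440 s.
A emits 30000/1001 × 19440 = 583200000/1001 frames; B emits 30 × 19440 = 583200.
Difference = 583200/1001 frames (≈ 582.6174); B is ahead of A.

583200/1001 frames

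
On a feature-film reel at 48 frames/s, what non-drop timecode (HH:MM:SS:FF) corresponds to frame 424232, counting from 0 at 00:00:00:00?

424232 ÷ 48 = 8838 full seconds, remainder 8 frames.
8838 s = 2 h 27 min 18 s.
Timecode: 02:27:18:08.

02:27:18:08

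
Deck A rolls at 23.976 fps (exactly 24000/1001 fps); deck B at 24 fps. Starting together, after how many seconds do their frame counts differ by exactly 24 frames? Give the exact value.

1001 seconds

The gap grows by |24 − 24000/1001| = 24/1001 frames per second.
Time for a 24-frame gap: 24 ÷ (24/1001) = 1001 s.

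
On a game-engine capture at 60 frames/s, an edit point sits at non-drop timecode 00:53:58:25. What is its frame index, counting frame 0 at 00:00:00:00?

frame 194305

Total seconds to the label: (0 × 3600 + 53 × 60 + 58) = 3238.
Frame index = 3238 × 60 + 25 = 194305.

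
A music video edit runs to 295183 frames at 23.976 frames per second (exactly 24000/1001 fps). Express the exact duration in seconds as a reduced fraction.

Running time = 295183 ÷ (24000/1001) = 295183 × 1001/24000 = 295478183/24000 s.

295478183/24000 seconds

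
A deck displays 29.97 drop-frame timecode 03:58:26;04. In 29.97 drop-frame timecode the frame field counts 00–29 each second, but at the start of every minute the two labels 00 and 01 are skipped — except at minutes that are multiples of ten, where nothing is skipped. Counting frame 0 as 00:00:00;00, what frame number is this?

428754

Complete 10-minute blocks: 23, each 17982 frames → 413586.
Remaining 8 whole minutes in the current block: 1800 + 7 × 1798 = 14386 frames.
Within the current minute: 26 × 30 + 4 − 2 = 782 (labels ;00/;01 skipped at this minute). Total = 413586 + 14386 + 782 = 428754.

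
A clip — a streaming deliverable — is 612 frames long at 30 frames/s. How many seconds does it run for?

Running time = 612 / (30) = 20.4 s.

20.4 seconds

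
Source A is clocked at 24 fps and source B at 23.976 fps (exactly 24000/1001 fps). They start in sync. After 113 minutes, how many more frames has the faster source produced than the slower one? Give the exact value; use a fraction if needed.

113 min = 6780 s.
A emits 24 × 6780 = 162720 frames; B emits 24000/1001 × 6780 = 162720000/1001.
Difference = 162720/1001 frames (≈ 162.5574); B is behind A.

162720/1001 frames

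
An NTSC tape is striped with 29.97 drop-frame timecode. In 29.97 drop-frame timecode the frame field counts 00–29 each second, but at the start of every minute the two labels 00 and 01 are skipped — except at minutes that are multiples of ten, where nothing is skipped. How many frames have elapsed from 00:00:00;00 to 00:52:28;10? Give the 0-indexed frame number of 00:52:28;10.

Complete 10-minute blocks: 5, each 17982 frames → 89910.
Remaining 2 whole minutes in the current block: 1800 + 1 × 1798 = 3598 frames.
Within the current minute: 28 × 30 + 10 − 2 = 848 (labels ;00/;01 skipped at this minute). Total = 89910 + 3598 + 848 = 94356.

94356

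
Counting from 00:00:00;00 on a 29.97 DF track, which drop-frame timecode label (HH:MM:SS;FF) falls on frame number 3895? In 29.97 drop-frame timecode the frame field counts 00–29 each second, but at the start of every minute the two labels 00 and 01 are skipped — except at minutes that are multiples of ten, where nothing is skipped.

00:02:09;29

Each 10-minute DF block holds 10 × 60 × 30 − 9 × 2 = 17982 frames. 3895 ÷ 17982 → 0 full blocks, remainder 3895.
Within the partial block the first minute is 1800 frames and each further minute 1798, so 2 further minute boundaries passed. Total skipped labels = 18 × 0 + 2 × 2 = 4.
Non-drop label index = 3895 + 4 = 3899; at 30 labels/s that is 00:02:09:29, i.e. DF 00:02:09;29.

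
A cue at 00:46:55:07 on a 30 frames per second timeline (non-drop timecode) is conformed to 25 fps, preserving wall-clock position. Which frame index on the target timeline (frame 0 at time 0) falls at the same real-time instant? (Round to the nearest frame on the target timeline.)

frame 70381

Source frame index: (0×3600 + 46×60 + 55) × 30 + 7 = 84457.
Real time: 84457 / (30) = 84457/30 s.
Target frame: (84457/30) × (25) = 422285/6 ≈ 70380.833 → 70381.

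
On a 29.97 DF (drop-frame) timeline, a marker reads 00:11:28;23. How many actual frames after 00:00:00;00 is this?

As if non-drop at 30 labels/s: (0 × 3600 + 11 × 60 + 28) × 30 + 23 = 20663.
Minute boundaries passed: 11; those not divisible by 10: 11 − 1 = 10; dropped labels = 2 × 10 = 20.
Actual frame index = 20663 − 20 = 20643.

20643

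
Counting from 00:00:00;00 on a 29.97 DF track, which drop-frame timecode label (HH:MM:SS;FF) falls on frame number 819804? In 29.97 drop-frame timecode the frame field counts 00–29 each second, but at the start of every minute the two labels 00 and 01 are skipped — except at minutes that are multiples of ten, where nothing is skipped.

Each 10-minute DF block holds 10 × 60 × 30 − 9 × 2 = 17982 frames. 819804 ÷ 17982 → 45 full blocks, remainder 10614.
Within the partial block the first minute is 1800 frames and each further minute 1798, so 5 further minute boundaries passed. Total skipped labels = 18 × 45 + 2 × 5 = 820.
Non-drop label index = 819804 + 820 = 820624; at 30 labels/s that is 07:35:54:04, i.e. DF 07:35:54;04.

07:35:54;04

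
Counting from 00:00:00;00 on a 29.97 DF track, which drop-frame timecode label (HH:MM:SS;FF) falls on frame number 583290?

05:24:22;14

Each 10-minute DF block holds 10 × 60 × 30 − 9 × 2 = 17982 frames. 583290 ÷ 17982 → 32 full blocks, remainder 7866.
Within the partial block the first minute is 1800 frames and each further minute 1798, so 4 further minute boundaries passed. Total skipped labels = 18 × 32 + 2 × 4 = 584.
Non-drop label index = 583290 + 584 = 583874; at 30 labels/s that is 05:24:22:14, i.e. DF 05:24:22;14.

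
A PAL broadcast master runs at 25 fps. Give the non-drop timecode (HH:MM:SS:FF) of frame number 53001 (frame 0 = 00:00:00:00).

53001 ÷ 25 = 2120 full seconds, remainder 1 frame.
2120 s = 0 h 35 min 20 s.
Timecode: 00:35:20:01.

00:35:20:01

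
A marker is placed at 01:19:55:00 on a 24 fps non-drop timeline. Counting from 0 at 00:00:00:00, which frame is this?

Total seconds to the label: (1 × 3600 + 19 × 60 + 55) = 4795.
Frame index = 4795 × 24 + 0 = 115080.

frame 115080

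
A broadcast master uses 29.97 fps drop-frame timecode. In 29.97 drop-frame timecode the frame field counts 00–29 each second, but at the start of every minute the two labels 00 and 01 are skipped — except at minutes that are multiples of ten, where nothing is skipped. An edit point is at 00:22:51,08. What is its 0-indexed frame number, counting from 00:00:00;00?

As if non-drop at 30 labels/s: (0 × 3600 + 22 × 60 + 51) × 30 + 8 = 41138.
Minute boundaries passed: 22; those not divisible by 10: 22 − 2 = 20; dropped labels = 2 × 20 = 40.
Actual frame index = 41138 − 40 = 41098.

41098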